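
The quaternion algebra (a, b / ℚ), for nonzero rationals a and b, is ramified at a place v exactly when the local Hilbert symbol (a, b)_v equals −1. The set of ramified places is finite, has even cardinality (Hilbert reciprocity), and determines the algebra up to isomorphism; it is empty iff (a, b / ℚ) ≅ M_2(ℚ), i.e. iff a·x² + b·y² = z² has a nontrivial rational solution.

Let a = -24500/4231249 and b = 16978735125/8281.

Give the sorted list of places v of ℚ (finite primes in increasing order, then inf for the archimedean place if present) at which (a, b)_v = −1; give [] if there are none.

[11, 17]

Mod squares: a ≡ -5, b ≡ 623645. Check v ∈ {∞, 2, 3, 5, 7, 11, 13, 17, 23, 29}.
v=29: a=29^0·(≡23), b=29^1·(≡23) mod 29; (23|29)=+1, (23|29)=+1; (−1)^{0·1·14}·(+1)^1·(+1)^0 = +1.
v=23: a=23^0·(≡8), b=23^1·(≡14) mod 23; (8|23)=+1, (14|23)=-1; (−1)^{0·1·11}·(+1)^1·(-1)^0 = +1.
v=17: a=17^-2·(≡12), b=17^1·(≡13) mod 17; (12|17)=-1, (13|17)=+1; (−1)^{-2·1·8}·(-1)^1·(+1)^-2 = -1.
v=11: a=11^-4·(≡10), b=11^3·(≡3) mod 11; (10|11)=-1, (3|11)=+1; (−1)^{-4·3·5}·(-1)^3·(+1)^-4 = -1.
v=3: a=3^0·(≡1), b=3^2·(≡2) mod 3; (1|3)=+1, (2|3)=-1; (−1)^{0·2·1}·(+1)^2·(-1)^0 = +1.
v=2: v_2(a)=2, v_2(b)=0; units ≡ 3, 5 (mod 8); ε·ε+αω+βω = 1·0+2·1+0·1 ≡ 0  ⇒  (a,b)_2 = +1.
v=5: a=5^3·(≡1), b=5^3·(≡1) mod 5; (1|5)=+1, (1|5)=+1; (−1)^{3·3·2}·(+1)^3·(+1)^3 = +1.
v=13: a=13^0·(≡2), b=13^-2·(≡4) mod 13; (2|13)=-1, (4|13)=+1; (−1)^{0·-2·6}·(-1)^-2·(+1)^0 = +1.
v=7: a=7^2·(≡4), b=7^-2·(≡2) mod 7; (4|7)=+1, (2|7)=+1; (−1)^{2·-2·3}·(+1)^-2·(+1)^2 = +1.
v=∞: -5 < 0 and 623645 > 0  ⇒  (a,b)_∞ = +1.
Ram(-5, 623645) = {11, 17}; no ℚ_11-point on the conic.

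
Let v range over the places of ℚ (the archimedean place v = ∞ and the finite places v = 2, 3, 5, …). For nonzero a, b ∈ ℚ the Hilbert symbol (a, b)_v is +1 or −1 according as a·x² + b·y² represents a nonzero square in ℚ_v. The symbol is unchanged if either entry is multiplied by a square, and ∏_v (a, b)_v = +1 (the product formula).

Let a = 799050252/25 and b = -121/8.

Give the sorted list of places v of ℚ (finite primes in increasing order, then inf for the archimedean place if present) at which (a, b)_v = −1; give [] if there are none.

Mod squares: a ≡ 24123, b ≡ -2. Check v ∈ {∞, 2, 3, 5, 7, 11, 13, 17, 43}.
v=13: a=13^2·(≡5), b=13^0·(≡6) mod 13; (5|13)=-1, (6|13)=-1; (−1)^{2·0·6}·(-1)^0·(-1)^2 = +1.
v=7: a=7^2·(≡1), b=7^0·(≡5) mod 7; (1|7)=+1, (5|7)=-1; (−1)^{2·0·3}·(+1)^0·(-1)^2 = +1.
v=43: a=43^1·(≡8), b=43^0·(≡1) mod 43; (8|43)=-1, (1|43)=+1; (−1)^{1·0·21}·(-1)^0·(+1)^1 = +1.
v=∞: 24123 > 0 and -2 < 0  ⇒  (a,b)_∞ = +1.
v=5: a=5^-2·(≡2), b=5^0·(≡3) mod 5; (2|5)=-1, (3|5)=-1; (−1)^{-2·0·2}·(-1)^0·(-1)^-2 = +1.
v=17: a=17^1·(≡8), b=17^0·(≡4) mod 17; (8|17)=+1, (4|17)=+1; (−1)^{1·0·8}·(+1)^0·(+1)^1 = +1.
v=11: a=11^1·(≡4), b=11^2·(≡4) mod 11; (4|11)=+1, (4|11)=+1; (−1)^{1·2·5}·(+1)^2·(+1)^1 = +1.
v=2: v_2(a)=2, v_2(b)=-3; units ≡ 3, 7 (mod 8); ε·ε+αω+βω = 1·1+2·0+-3·1 ≡ 0  ⇒  (a,b)_2 = +1.
v=3: a=3^1·(≡1), b=3^0·(≡1) mod 3; (1|3)=+1, (1|3)=+1; (−1)^{1·0·1}·(+1)^0·(+1)^1 = +1.
Every local symbol is +1, so the conic 24123·x² + -2·y² = z² has ℚ_v-points for all v and hence a ℚ-point; (a, b / ℚ) ≅ M_2(ℚ).

[]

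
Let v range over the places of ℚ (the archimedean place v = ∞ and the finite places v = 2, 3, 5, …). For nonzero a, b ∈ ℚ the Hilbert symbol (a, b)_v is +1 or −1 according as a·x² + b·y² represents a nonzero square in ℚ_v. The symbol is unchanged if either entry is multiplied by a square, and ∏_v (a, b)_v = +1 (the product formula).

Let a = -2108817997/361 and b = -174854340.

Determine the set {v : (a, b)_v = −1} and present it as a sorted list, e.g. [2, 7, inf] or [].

(a, b) ≡ (-12478213, -4857065) mod (ℚ^×)²; places V = {2, 3, 5, 11, 13, 19, 23, 29, 31, 37, 41, 43, ∞}.
(a,b)_2: α=0, β=2; u≡3, v≡7 (mod 8); ε(u)ε(v)=1·1, αω(v)=0·0, βω(u)=2·1; sum ≡ 1  ⇒  -1.
(a,b)_19: α=-2, u≡2; β=1, v≡18 (mod 19); (2|19)=-1, (18|19)=-1; sign (−1)^0·-1^1·-1^-2 = -1.
(a,b)_∞: sgn(-12478213)=−, sgn(-4857065)=−, so -1.
(a,b)_41: α=0, u≡22; β=1, v≡39 (mod 41); (22|41)=-1, (39|41)=+1; sign (−1)^0·-1^1·+1^0 = -1.
(a,b)_31: α=1, u≡27; β=0, v≡13 (mod 31); (27|31)=-1, (13|31)=-1; sign (−1)^0·-1^0·-1^1 = -1.
(a,b)_23: α=1, u≡8; β=0, v≡9 (mod 23); (8|23)=+1, (9|23)=+1; sign (−1)^0·+1^0·+1^1 = +1.
(a,b)_11: α=1, u≡5; β=0, v≡10 (mod 11); (5|11)=+1, (10|11)=-1; sign (−1)^0·+1^0·-1^1 = -1.
(a,b)_5: α=0, u≡3; β=1, v≡2 (mod 5); (3|5)=-1, (2|5)=-1; sign (−1)^0·-1^1·-1^0 = -1.
(a,b)_29: α=0, u≡9; β=1, v≡17 (mod 29); (9|29)=+1, (17|29)=-1; sign (−1)^0·+1^1·-1^0 = +1.
(a,b)_37: α=1, u≡23; β=0, v≡1 (mod 37); (23|37)=-1, (1|37)=+1; sign (−1)^0·-1^0·+1^1 = +1.
(a,b)_13: α=2, u≡11; β=0, v≡2 (mod 13); (11|13)=-1, (2|13)=-1; sign (−1)^0·-1^0·-1^2 = +1.
(a,b)_3: α=0, u≡2; β=2, v≡1 (mod 3); (2|3)=-1, (1|3)=+1; sign (−1)^0·-1^2·+1^0 = +1.
(a,b)_43: α=1, u≡25; β=1, v≡1 (mod 43); (25|43)=+1, (1|43)=+1; sign (−1)^1·+1^1·+1^1 = -1.
|Ram(-12478213, -4857065)| = 8, even; anisotropic at {2, 5, 11, 19, 31, 41, 43, ∞}.

[2, 5, 11, 19, 31, 41, 43, inf]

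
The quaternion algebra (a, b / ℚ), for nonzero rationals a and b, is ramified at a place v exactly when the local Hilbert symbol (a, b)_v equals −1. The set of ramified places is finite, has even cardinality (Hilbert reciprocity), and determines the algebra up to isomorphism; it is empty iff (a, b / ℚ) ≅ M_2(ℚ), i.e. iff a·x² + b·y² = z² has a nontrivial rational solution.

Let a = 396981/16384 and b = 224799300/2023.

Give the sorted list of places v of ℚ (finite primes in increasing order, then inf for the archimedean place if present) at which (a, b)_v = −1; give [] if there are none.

Mod squares: a ≡ 29, b ≡ 231. Check v ∈ {∞, 2, 3, 5, 7, 11, 13, 17, 29}.
v=11: a=11^0·(≡7), b=11^1·(≡6) mod 11; (7|11)=-1, (6|11)=-1; (−1)^{0·1·5}·(-1)^1·(-1)^0 = -1.
v=5: a=5^0·(≡4), b=5^2·(≡4) mod 5; (4|5)=+1, (4|5)=+1; (−1)^{0·2·2}·(+1)^2·(+1)^0 = +1.
v=3: a=3^4·(≡2), b=3^5·(≡2) mod 3; (2|3)=-1, (2|3)=-1; (−1)^{4·5·1}·(-1)^5·(-1)^4 = -1.
v=13: a=13^2·(≡12), b=13^0·(≡3) mod 13; (12|13)=+1, (3|13)=+1; (−1)^{2·0·6}·(+1)^0·(+1)^2 = +1.
v=7: a=7^0·(≡1), b=7^-1·(≡6) mod 7; (1|7)=+1, (6|7)=-1; (−1)^{0·-1·3}·(+1)^-1·(-1)^0 = +1.
v=2: v_2(a)=-14, v_2(b)=2; units ≡ 5, 7 (mod 8); ε·ε+αω+βω = 0·1+-14·0+2·1 ≡ 0  ⇒  (a,b)_2 = +1.
v=∞: 29 > 0 and 231 > 0  ⇒  (a,b)_∞ = +1.
v=29: a=29^1·(≡28), b=29^2·(≡28) mod 29; (28|29)=+1, (28|29)=+1; (−1)^{1·2·14}·(+1)^2·(+1)^1 = +1.
v=17: a=17^0·(≡5), b=17^-2·(≡3) mod 17; (5|17)=-1, (3|17)=-1; (−1)^{0·-2·8}·(-1)^-2·(-1)^0 = +1.
Ram(29, 231) = {3, 11}; no ℚ_3-point on the conic.

[3, 11]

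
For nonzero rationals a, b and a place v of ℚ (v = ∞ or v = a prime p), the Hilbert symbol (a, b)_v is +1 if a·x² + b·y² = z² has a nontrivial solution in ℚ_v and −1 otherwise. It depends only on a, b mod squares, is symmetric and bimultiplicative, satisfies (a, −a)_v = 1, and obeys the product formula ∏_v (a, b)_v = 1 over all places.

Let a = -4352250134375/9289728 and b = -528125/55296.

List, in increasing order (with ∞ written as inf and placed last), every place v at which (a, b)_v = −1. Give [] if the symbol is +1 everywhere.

[7, inf]

Mod squares: a ≡ -14105, b ≡ -30. Check v ∈ {∞, 2, 3, 5, 7, 11, 13, 31}.
v=∞: -14105 < 0 and -30 < 0  ⇒  (a,b)_∞ = -1.
v=3: a=3^-4·(≡1), b=3^-3·(≡2) mod 3; (1|3)=+1, (2|3)=-1; (−1)^{-4·-3·1}·(+1)^-3·(-1)^-4 = +1.
v=7: a=7^-1·(≡2), b=7^0·(≡6) mod 7; (2|7)=+1, (6|7)=-1; (−1)^{-1·0·3}·(+1)^0·(-1)^-1 = -1.
v=13: a=13^5·(≡5), b=13^2·(≡3) mod 13; (5|13)=-1, (3|13)=+1; (−1)^{5·2·6}·(-1)^2·(+1)^5 = +1.
v=31: a=31^1·(≡7), b=31^0·(≡5) mod 31; (7|31)=+1, (5|31)=+1; (−1)^{1·0·15}·(+1)^0·(+1)^1 = +1.
v=5: a=5^5·(≡4), b=5^5·(≡1) mod 5; (4|5)=+1, (1|5)=+1; (−1)^{5·5·2}·(+1)^5·(+1)^5 = +1.
v=2: v_2(a)=-14, v_2(b)=-11; units ≡ 7, 1 (mod 8); ε·ε+αω+βω = 1·0+-14·0+-11·0 ≡ 0  ⇒  (a,b)_2 = +1.
v=11: a=11^2·(≡8), b=11^0·(≡4) mod 11; (8|11)=-1, (4|11)=+1; (−1)^{2·0·5}·(-1)^0·(+1)^2 = +1.
(-14105, -30 / ℚ) ramifies at {7, ∞}: a division algebra.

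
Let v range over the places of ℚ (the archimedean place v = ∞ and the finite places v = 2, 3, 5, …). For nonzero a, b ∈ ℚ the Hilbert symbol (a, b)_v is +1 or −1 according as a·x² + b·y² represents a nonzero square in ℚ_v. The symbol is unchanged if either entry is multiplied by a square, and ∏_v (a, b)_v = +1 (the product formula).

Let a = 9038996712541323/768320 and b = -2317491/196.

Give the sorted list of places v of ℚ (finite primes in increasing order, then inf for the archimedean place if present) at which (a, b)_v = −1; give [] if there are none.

Mod squares: a ≡ 935, b ≡ -11. Check v ∈ {∞, 2, 3, 5, 7, 11, 17}.
v=2: v_2(a)=-6, v_2(b)=-2; units ≡ 7, 5 (mod 8); ε·ε+αω+βω = 1·0+-6·1+-2·0 ≡ 0  ⇒  (a,b)_2 = +1.
v=11: a=11^3·(≡6), b=11^1·(≡10) mod 11; (6|11)=-1, (10|11)=-1; (−1)^{3·1·5}·(-1)^1·(-1)^3 = -1.
v=3: a=3^14·(≡2), b=3^6·(≡1) mod 3; (2|3)=-1, (1|3)=+1; (−1)^{14·6·1}·(-1)^6·(+1)^14 = +1.
v=17: a=17^5·(≡2), b=17^2·(≡10) mod 17; (2|17)=+1, (10|17)=-1; (−1)^{5·2·8}·(+1)^2·(-1)^5 = -1.
v=5: a=5^-1·(≡2), b=5^0·(≡4) mod 5; (2|5)=-1, (4|5)=+1; (−1)^{-1·0·2}·(-1)^0·(+1)^-1 = +1.
v=7: a=7^-4·(≡2), b=7^-2·(≡5) mod 7; (2|7)=+1, (5|7)=-1; (−1)^{-4·-2·3}·(+1)^-2·(-1)^-4 = +1.
v=∞: 935 > 0 and -11 < 0  ⇒  (a,b)_∞ = +1.
Ram(935, -11) = {11, 17}; no ℚ_11-point on the conic.

[11, 17]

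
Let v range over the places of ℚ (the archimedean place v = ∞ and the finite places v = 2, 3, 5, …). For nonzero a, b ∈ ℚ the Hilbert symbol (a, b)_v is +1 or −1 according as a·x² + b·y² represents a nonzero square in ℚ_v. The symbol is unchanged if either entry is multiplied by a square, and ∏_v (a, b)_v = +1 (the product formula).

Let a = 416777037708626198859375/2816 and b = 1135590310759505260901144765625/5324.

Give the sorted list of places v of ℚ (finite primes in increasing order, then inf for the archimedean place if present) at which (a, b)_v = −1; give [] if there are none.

(a, b) ≡ (12198197, 17975319835) mod (ℚ^×)²; places V = {2, 3, 5, 11, 17, 19, 23, 29, 37, 41, 43, ∞}.
(a,b)_29: α=2, u≡10; β=3, v≡27 (mod 29); (10|29)=-1, (27|29)=-1; sign (−1)^0·-1^3·-1^2 = -1.
(a,b)_11: α=-1, u≡7; β=-3, v≡4 (mod 11); (7|11)=-1, (4|11)=+1; sign (−1)^1·-1^-3·+1^-1 = +1.
(a,b)_23: α=2, u≡18; β=3, v≡5 (mod 23); (18|23)=+1, (5|23)=-1; sign (−1)^0·+1^3·-1^2 = +1.
(a,b)_43: α=3, u≡2; β=4, v≡14 (mod 43); (2|43)=-1, (14|43)=+1; sign (−1)^0·-1^4·+1^3 = +1.
(a,b)_2: α=-8, β=-2; u≡5, v≡3 (mod 8); ε(u)ε(v)=0·1, αω(v)=-8·1, βω(u)=-2·1; sum ≡ 0  ⇒  +1.
(a,b)_∞: sgn(12198197)=+, sgn(17975319835)=+, so +1.
(a,b)_41: α=1, u≡31; β=1, v≡8 (mod 41); (31|41)=+1, (8|41)=+1; sign (−1)^0·+1^1·+1^1 = +1.
(a,b)_17: α=1, u≡3; β=1, v≡16 (mod 17); (3|17)=-1, (16|17)=+1; sign (−1)^0·-1^1·+1^1 = -1.
(a,b)_5: α=6, u≡2; β=7, v≡2 (mod 5); (2|5)=-1, (2|5)=-1; sign (−1)^0·-1^7·-1^6 = -1.
(a,b)_37: α=1, u≡16; β=1, v≡19 (mod 37); (16|37)=+1, (19|37)=-1; sign (−1)^0·+1^1·-1^1 = -1.
(a,b)_19: α=2, u≡11; β=3, v≡18 (mod 19); (11|19)=+1, (18|19)=-1; sign (−1)^0·+1^3·-1^2 = +1.
(a,b)_3: α=4, u≡2; β=4, v≡1 (mod 3); (2|3)=-1, (1|3)=+1; sign (−1)^0·-1^4·+1^4 = +1.
|Ram(12198197, 17975319835)| = 4, even; anisotropic at {5, 17, 29, 37}.

[5, 17, 29, 37]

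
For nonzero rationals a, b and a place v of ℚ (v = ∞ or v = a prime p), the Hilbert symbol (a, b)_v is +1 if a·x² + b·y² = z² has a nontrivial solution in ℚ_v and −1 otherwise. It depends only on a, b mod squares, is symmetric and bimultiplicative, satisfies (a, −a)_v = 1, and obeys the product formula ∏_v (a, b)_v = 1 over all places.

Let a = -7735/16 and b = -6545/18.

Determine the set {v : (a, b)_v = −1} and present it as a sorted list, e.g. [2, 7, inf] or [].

(a, b) ≡ (-7735, -13090) mod (ℚ^×)²; places V = {2, 3, 5, 7, 11, 13, 17, ∞}.
(a,b)_11: α=0, u≡4; β=1, v≡3 (mod 11); (4|11)=+1, (3|11)=+1; sign (−1)^0·+1^1·+1^0 = +1.
(a,b)_2: α=-4, β=-1; u≡1, v≡7 (mod 8); ε(u)ε(v)=0·1, αω(v)=-4·0, βω(u)=-1·0; sum ≡ 0  ⇒  +1.
(a,b)_17: α=1, u≡13; β=1, v≡6 (mod 17); (13|17)=+1, (6|17)=-1; sign (−1)^0·+1^1·-1^1 = -1.
(a,b)_7: α=1, u≡4; β=1, v≡6 (mod 7); (4|7)=+1, (6|7)=-1; sign (−1)^1·+1^1·-1^1 = +1.
(a,b)_13: α=1, u≡1; β=0, v≡4 (mod 13); (1|13)=+1, (4|13)=+1; sign (−1)^0·+1^0·+1^1 = +1.
(a,b)_5: α=1, u≡3; β=1, v≡2 (mod 5); (3|5)=-1, (2|5)=-1; sign (−1)^0·-1^1·-1^1 = +1.
(a,b)_3: α=0, u≡2; β=-2, v≡2 (mod 3); (2|3)=-1, (2|3)=-1; sign (−1)^0·-1^-2·-1^0 = +1.
(a,b)_∞: sgn(-7735)=−, sgn(-13090)=−, so -1.
|Ram(-7735, -13090)| = 2, even; anisotropic at {17, ∞}.

[17, inf]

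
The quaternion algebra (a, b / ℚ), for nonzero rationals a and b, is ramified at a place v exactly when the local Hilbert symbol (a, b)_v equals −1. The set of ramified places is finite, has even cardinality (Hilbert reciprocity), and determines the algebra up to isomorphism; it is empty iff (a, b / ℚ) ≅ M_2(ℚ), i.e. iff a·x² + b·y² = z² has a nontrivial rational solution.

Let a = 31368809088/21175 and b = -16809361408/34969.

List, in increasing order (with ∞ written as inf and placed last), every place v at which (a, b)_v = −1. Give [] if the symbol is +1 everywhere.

(a, b) ≡ (406, -58) mod (ℚ^×)²; places V = {2, 3, 5, 7, 11, 17, 19, 29, ∞}.
(a,b)_19: α=2, u≡5; β=2, v≡18 (mod 19); (5|19)=+1, (18|19)=-1; sign (−1)^0·+1^2·-1^2 = +1.
(a,b)_2: α=7, β=15; u≡3, v≡3 (mod 8); ε(u)ε(v)=1·1, αω(v)=7·1, βω(u)=15·1; sum ≡ 1  ⇒  -1.
(a,b)_3: α=4, u≡1; β=0, v≡2 (mod 3); (1|3)=+1, (2|3)=-1; sign (−1)^0·+1^0·-1^4 = +1.
(a,b)_5: α=-2, u≡4; β=0, v≡3 (mod 5); (4|5)=+1, (3|5)=-1; sign (−1)^0·+1^0·-1^-2 = +1.
(a,b)_17: α=2, u≡4; β=-2, v≡7 (mod 17); (4|17)=+1, (7|17)=-1; sign (−1)^0·+1^-2·-1^2 = +1.
(a,b)_29: α=1, u≡19; β=1, v≡12 (mod 29); (19|29)=-1, (12|29)=-1; sign (−1)^0·-1^1·-1^1 = +1.
(a,b)_7: α=-1, u≡1; β=2, v≡6 (mod 7); (1|7)=+1, (6|7)=-1; sign (−1)^0·+1^2·-1^-1 = -1.
(a,b)_11: α=-2, u≡10; β=-2, v≡6 (mod 11); (10|11)=-1, (6|11)=-1; sign (−1)^0·-1^-2·-1^-2 = +1.
(a,b)_∞: sgn(406)=+, sgn(-58)=−, so +1.
Ram(406, -58) = {2, 7}; no ℚ_2-point on the conic.

[2, 7]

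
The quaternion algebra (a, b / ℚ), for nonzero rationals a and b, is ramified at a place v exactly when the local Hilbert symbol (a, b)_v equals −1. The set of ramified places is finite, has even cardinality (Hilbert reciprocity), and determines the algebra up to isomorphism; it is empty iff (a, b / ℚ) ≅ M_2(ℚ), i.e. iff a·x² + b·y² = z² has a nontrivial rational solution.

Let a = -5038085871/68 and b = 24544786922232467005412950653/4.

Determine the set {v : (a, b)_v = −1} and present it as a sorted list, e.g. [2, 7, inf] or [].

Mod squares: a ≡ -127687, b ≡ 16588957. Check v ∈ {∞, 2, 3, 7, 11, 13, 17, 19, 23, 29, 37}.
v=∞: -127687 < 0 and 16588957 > 0  ⇒  (a,b)_∞ = +1.
v=13: a=13^2·(≡4), b=13^6·(≡2) mod 13; (4|13)=+1, (2|13)=-1; (−1)^{2·6·6}·(+1)^6·(-1)^2 = +1.
v=37: a=37^1·(≡1), b=37^4·(≡25) mod 37; (1|37)=+1, (25|37)=+1; (−1)^{1·4·18}·(+1)^4·(+1)^1 = +1.
v=17: a=17^-1·(≡11), b=17^1·(≡15) mod 17; (11|17)=-1, (15|17)=+1; (−1)^{-1·1·8}·(-1)^1·(+1)^-1 = -1.
v=2: v_2(a)=-2, v_2(b)=-2; units ≡ 1, 5 (mod 8); ε·ε+αω+βω = 0·0+-2·1+-2·0 ≡ 0  ⇒  (a,b)_2 = +1.
v=11: a=11^0·(≡3), b=11^1·(≡4) mod 11; (3|11)=+1, (4|11)=+1; (−1)^{0·1·5}·(+1)^1·(+1)^0 = +1.
v=19: a=19^0·(≡3), b=19^1·(≡13) mod 19; (3|19)=-1, (13|19)=-1; (−1)^{0·1·9}·(-1)^1·(-1)^0 = -1.
v=3: a=3^4·(≡2), b=3^4·(≡1) mod 3; (2|3)=-1, (1|3)=+1; (−1)^{4·4·1}·(-1)^4·(+1)^4 = +1.
v=29: a=29^1·(≡4), b=29^3·(≡17) mod 29; (4|29)=+1, (17|29)=-1; (−1)^{1·3·14}·(+1)^3·(-1)^1 = -1.
v=23: a=23^0·(≡18), b=23^1·(≡18) mod 23; (18|23)=+1, (18|23)=+1; (−1)^{0·1·11}·(+1)^1·(+1)^0 = +1.
v=7: a=7^3·(≡4), b=7^5·(≡2) mod 7; (4|7)=+1, (2|7)=+1; (−1)^{3·5·3}·(+1)^5·(+1)^3 = -1.
|Ram(-127687, 16588957)| = 4, even; anisotropic at {7, 17, 19, 29}.

[7, 17, 19, 29]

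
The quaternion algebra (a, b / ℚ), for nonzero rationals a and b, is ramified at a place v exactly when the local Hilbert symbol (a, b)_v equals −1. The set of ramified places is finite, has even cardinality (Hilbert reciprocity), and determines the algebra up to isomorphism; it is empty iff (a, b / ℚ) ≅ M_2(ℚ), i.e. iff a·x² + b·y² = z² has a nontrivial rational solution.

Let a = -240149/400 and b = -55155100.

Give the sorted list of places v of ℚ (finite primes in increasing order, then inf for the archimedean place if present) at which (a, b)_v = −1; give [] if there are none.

[7, inf]

(a, b) ≡ (-29, -551551) mod (ℚ^×)²; places V = {2, 5, 7, 11, 13, 19, 29, ∞}.
(a,b)_13: α=2, u≡10; β=1, v≡6 (mod 13); (10|13)=+1, (6|13)=-1; sign (−1)^0·+1^1·-1^2 = +1.
(a,b)_29: α=1, u≡22; β=1, v≡7 (mod 29); (22|29)=+1, (7|29)=+1; sign (−1)^0·+1^1·+1^1 = +1.
(a,b)_5: α=-2, u≡1; β=2, v≡1 (mod 5); (1|5)=+1, (1|5)=+1; sign (−1)^0·+1^2·+1^-2 = +1.
(a,b)_19: α=0, u≡11; β=1, v≡15 (mod 19); (11|19)=+1, (15|19)=-1; sign (−1)^0·+1^1·-1^0 = +1.
(a,b)_7: α=2, u≡6; β=1, v≡5 (mod 7); (6|7)=-1, (5|7)=-1; sign (−1)^0·-1^1·-1^2 = -1.
(a,b)_∞: sgn(-29)=−, sgn(-551551)=−, so -1.
(a,b)_11: α=0, u≡9; β=1, v≡8 (mod 11); (9|11)=+1, (8|11)=-1; sign (−1)^0·+1^1·-1^0 = +1.
(a,b)_2: α=-4, β=2; u≡3, v≡1 (mod 8); ε(u)ε(v)=1·0, αω(v)=-4·0, βω(u)=2·1; sum ≡ 0  ⇒  +1.
Ram(-29, -551551) = {7, ∞}; no ℚ_7-point on the conic.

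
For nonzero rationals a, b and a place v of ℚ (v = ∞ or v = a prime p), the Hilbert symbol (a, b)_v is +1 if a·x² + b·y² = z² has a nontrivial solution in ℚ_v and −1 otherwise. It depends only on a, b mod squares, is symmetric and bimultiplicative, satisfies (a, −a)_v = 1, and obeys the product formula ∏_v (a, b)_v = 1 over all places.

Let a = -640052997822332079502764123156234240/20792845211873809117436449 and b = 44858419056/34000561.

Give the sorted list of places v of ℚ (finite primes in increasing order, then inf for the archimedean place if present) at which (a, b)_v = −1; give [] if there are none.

(a, b) ≡ (-174135, 2679) mod (ℚ^×)²; places V = {2, 3, 5, 7, 11, 13, 17, 19, 23, 31, 47, ∞}.
(a,b)_19: α=3, u≡3; β=1, v≡3 (mod 19); (3|19)=-1, (3|19)=-1; sign (−1)^1·-1^1·-1^3 = -1.
(a,b)_13: α=1, u≡6; β=0, v≡10 (mod 13); (6|13)=-1, (10|13)=+1; sign (−1)^0·-1^0·+1^1 = +1.
(a,b)_5: α=1, u≡3; β=0, v≡1 (mod 5); (3|5)=-1, (1|5)=+1; sign (−1)^0·-1^0·+1^1 = +1.
(a,b)_2: α=14, β=4; u≡1, v≡7 (mod 8); ε(u)ε(v)=0·1, αω(v)=14·0, βω(u)=4·0; sum ≡ 0  ⇒  +1.
(a,b)_3: α=5, u≡2; β=3, v≡2 (mod 3); (2|3)=-1, (2|3)=-1; sign (−1)^1·-1^3·-1^5 = -1.
(a,b)_∞: sgn(-174135)=−, sgn(2679)=+, so +1.
(a,b)_17: α=-6, u≡13; β=-2, v≡7 (mod 17); (13|17)=+1, (7|17)=-1; sign (−1)^0·+1^-2·-1^-6 = +1.
(a,b)_7: α=-18, u≡2; β=-6, v≡5 (mod 7); (2|7)=+1, (5|7)=-1; sign (−1)^0·+1^-6·-1^-18 = +1.
(a,b)_31: α=6, u≡23; β=2, v≡27 (mod 31); (23|31)=-1, (27|31)=-1; sign (−1)^0·-1^2·-1^6 = +1.
(a,b)_47: α=5, u≡6; β=1, v≡10 (mod 47); (6|47)=+1, (10|47)=-1; sign (−1)^1·+1^1·-1^5 = +1.
(a,b)_11: α=6, u≡6; β=2, v≡2 (mod 11); (6|11)=-1, (2|11)=-1; sign (−1)^0·-1^2·-1^6 = +1.
(a,b)_23: α=-2, u≡15; β=0, v≡15 (mod 23); (15|23)=-1, (15|23)=-1; sign (−1)^0·-1^0·-1^-2 = +1.
|Ram(-174135, 2679)| = 2, even; anisotropic at {3, 19}.

[3, 19]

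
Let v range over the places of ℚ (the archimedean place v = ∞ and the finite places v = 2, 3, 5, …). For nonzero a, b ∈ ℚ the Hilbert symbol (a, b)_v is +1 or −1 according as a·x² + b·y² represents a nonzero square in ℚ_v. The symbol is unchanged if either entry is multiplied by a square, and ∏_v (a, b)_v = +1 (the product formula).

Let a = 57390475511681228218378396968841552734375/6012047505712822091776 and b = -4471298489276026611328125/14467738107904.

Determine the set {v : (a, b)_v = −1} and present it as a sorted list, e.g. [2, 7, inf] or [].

(a, b) ≡ (15470, -5005) mod (ℚ^×)²; places V = {2, 3, 5, 7, 11, 13, 17, 19, 23, ∞}.
(a,b)_23: α=-4, u≡22; β=-2, v≡16 (mod 23); (22|23)=-1, (16|23)=+1; sign (−1)^0·-1^-2·+1^-4 = +1.
(a,b)_13: α=9, u≡11; β=5, v≡5 (mod 13); (11|13)=-1, (5|13)=-1; sign (−1)^0·-1^5·-1^9 = +1.
(a,b)_3: α=4, u≡2; β=2, v≡2 (mod 3); (2|3)=-1, (2|3)=-1; sign (−1)^0·-1^2·-1^4 = +1.
(a,b)_11: α=6, u≡1; β=3, v≡10 (mod 11); (1|11)=+1, (10|11)=-1; sign (−1)^0·+1^3·-1^6 = +1.
(a,b)_7: α=11, u≡6; β=7, v≡6 (mod 7); (6|7)=-1, (6|7)=-1; sign (−1)^1·-1^7·-1^11 = -1.
(a,b)_19: α=-4, u≡9; β=-2, v≡5 (mod 19); (9|19)=+1, (5|19)=+1; sign (−1)^0·+1^-2·+1^-4 = +1.
(a,b)_∞: sgn(15470)=+, sgn(-5005)=−, so +1.
(a,b)_2: α=-25, β=-18; u≡7, v≡3 (mod 8); ε(u)ε(v)=1·1, αω(v)=-25·1, βω(u)=-18·0; sum ≡ 0  ⇒  +1.
(a,b)_5: α=19, u≡4; β=13, v≡1 (mod 5); (4|5)=+1, (1|5)=+1; sign (−1)^0·+1^13·+1^19 = +1.
(a,b)_17: α=-3, u≡16; β=-2, v≡7 (mod 17); (16|17)=+1, (7|17)=-1; sign (−1)^0·+1^-2·-1^-3 = -1.
(15470, -5005 / ℚ) ramifies at {7, 17}: a division algebra.

[7, 17]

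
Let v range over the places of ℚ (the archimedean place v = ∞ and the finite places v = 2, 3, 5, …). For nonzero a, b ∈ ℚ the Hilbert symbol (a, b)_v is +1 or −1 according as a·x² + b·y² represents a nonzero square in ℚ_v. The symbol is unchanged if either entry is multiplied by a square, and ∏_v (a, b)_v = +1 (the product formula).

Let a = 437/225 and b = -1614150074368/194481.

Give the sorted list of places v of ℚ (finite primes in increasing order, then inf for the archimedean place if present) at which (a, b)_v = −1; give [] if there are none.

(a, b) ≡ (437, -1102) mod (ℚ^×)²; places V = {2, 3, 5, 7, 13, 19, 23, 29, ∞}.
(a,b)_7: α=0, u≡3; β=-4, v≡2 (mod 7); (3|7)=-1, (2|7)=+1; sign (−1)^0·-1^-4·+1^0 = +1.
(a,b)_2: α=0, β=15; u≡5, v≡1 (mod 8); ε(u)ε(v)=0·0, αω(v)=0·0, βω(u)=15·1; sum ≡ 1  ⇒  -1.
(a,b)_19: α=1, u≡5; β=1, v≡12 (mod 19); (5|19)=+1, (12|19)=-1; sign (−1)^1·+1^1·-1^1 = +1.
(a,b)_∞: sgn(437)=+, sgn(-1102)=−, so +1.
(a,b)_13: α=0, u≡2; β=2, v≡4 (mod 13); (2|13)=-1, (4|13)=+1; sign (−1)^0·-1^2·+1^0 = +1.
(a,b)_29: α=0, u≡8; β=1, v≡13 (mod 29); (8|29)=-1, (13|29)=+1; sign (−1)^0·-1^1·+1^0 = -1.
(a,b)_5: α=-2, u≡3; β=0, v≡2 (mod 5); (3|5)=-1, (2|5)=-1; sign (−1)^0·-1^0·-1^-2 = +1.
(a,b)_23: α=1, u≡10; β=2, v≡8 (mod 23); (10|23)=-1, (8|23)=+1; sign (−1)^0·-1^2·+1^1 = +1.
(a,b)_3: α=-2, u≡2; β=-4, v≡2 (mod 3); (2|3)=-1, (2|3)=-1; sign (−1)^0·-1^-4·-1^-2 = +1.
|Ram(437, -1102)| = 2, even; anisotropic at {2, 29}.

[2, 29]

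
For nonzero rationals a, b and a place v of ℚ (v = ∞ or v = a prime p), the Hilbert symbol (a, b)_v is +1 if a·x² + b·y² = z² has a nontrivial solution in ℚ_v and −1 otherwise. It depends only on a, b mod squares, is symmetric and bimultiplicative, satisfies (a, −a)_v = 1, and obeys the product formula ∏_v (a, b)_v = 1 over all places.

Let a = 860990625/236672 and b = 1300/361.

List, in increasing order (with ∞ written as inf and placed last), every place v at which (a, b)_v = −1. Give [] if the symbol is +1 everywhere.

Mod squares: a ≡ 2530, b ≡ 13. Check v ∈ {∞, 2, 3, 5, 11, 13, 19, 23, 43}.
v=5: a=5^5·(≡1), b=5^2·(≡2) mod 5; (1|5)=+1, (2|5)=-1; (−1)^{5·2·2}·(+1)^2·(-1)^5 = -1.
v=13: a=13^0·(≡2), b=13^1·(≡10) mod 13; (2|13)=-1, (10|13)=+1; (−1)^{0·1·6}·(-1)^1·(+1)^0 = -1.
v=19: a=19^0·(≡12), b=19^-2·(≡8) mod 19; (12|19)=-1, (8|19)=-1; (−1)^{0·-2·9}·(-1)^-2·(-1)^0 = +1.
v=2: v_2(a)=-7, v_2(b)=2; units ≡ 1, 5 (mod 8); ε·ε+αω+βω = 0·0+-7·1+2·0 ≡ 1  ⇒  (a,b)_2 = -1.
v=∞: 2530 > 0 and 13 > 0  ⇒  (a,b)_∞ = +1.
v=3: a=3^2·(≡1), b=3^0·(≡1) mod 3; (1|3)=+1, (1|3)=+1; (−1)^{2·0·1}·(+1)^0·(+1)^2 = +1.
v=23: a=23^1·(≡6), b=23^0·(≡18) mod 23; (6|23)=+1, (18|23)=+1; (−1)^{1·0·11}·(+1)^0·(+1)^1 = +1.
v=43: a=43^-2·(≡9), b=43^0·(≡36) mod 43; (9|43)=+1, (36|43)=+1; (−1)^{-2·0·21}·(+1)^0·(+1)^-2 = +1.
v=11: a=11^3·(≡6), b=11^0·(≡10) mod 11; (6|11)=-1, (10|11)=-1; (−1)^{3·0·5}·(-1)^0·(-1)^3 = -1.
Ram(2530, 13) = {2, 5, 11, 13}; no ℚ_2-point on the conic.

[2, 5, 11, 13]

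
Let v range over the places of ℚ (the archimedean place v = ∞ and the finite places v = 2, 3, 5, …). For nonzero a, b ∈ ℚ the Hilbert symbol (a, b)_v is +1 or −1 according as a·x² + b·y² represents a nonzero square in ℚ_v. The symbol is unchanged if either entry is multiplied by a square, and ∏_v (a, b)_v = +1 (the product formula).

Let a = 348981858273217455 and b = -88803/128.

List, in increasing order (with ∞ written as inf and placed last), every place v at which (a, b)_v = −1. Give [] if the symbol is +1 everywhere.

[]

(a, b) ≡ (55, -19734) mod (ℚ^×)²; places V = {2, 3, 5, 11, 13, 23, ∞}.
(a,b)_5: α=1, u≡1; β=0, v≡4 (mod 5); (1|5)=+1, (4|5)=+1; sign (−1)^0·+1^0·+1^1 = +1.
(a,b)_∞: sgn(55)=+, sgn(-19734)=−, so +1.
(a,b)_2: α=0, β=-7; u≡7, v≡5 (mod 8); ε(u)ε(v)=1·0, αω(v)=0·1, βω(u)=-7·0; sum ≡ 0  ⇒  +1.
(a,b)_23: α=4, u≡13; β=1, v≡2 (mod 23); (13|23)=+1, (2|23)=+1; sign (−1)^0·+1^1·+1^4 = +1.
(a,b)_13: α=4, u≡12; β=1, v≡3 (mod 13); (12|13)=+1, (3|13)=+1; sign (−1)^0·+1^1·+1^4 = +1.
(a,b)_11: α=3, u≡4; β=1, v≡8 (mod 11); (4|11)=+1, (8|11)=-1; sign (−1)^1·+1^1·-1^3 = +1.
(a,b)_3: α=8, u≡1; β=3, v≡1 (mod 3); (1|3)=+1, (1|3)=+1; sign (−1)^0·+1^3·+1^8 = +1.
Ram(a, b) = ∅: the form 55·x² + -19734·y² − z² is isotropic over every ℚ_v, so by Hasse–Minkowski it is isotropic over ℚ.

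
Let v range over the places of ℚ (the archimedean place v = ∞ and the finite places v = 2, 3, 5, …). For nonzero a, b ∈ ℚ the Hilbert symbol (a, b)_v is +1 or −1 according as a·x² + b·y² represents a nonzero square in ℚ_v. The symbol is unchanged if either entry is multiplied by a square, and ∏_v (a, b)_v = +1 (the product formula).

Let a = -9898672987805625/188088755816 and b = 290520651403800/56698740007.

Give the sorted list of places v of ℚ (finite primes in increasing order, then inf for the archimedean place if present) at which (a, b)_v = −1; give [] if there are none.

[13, 19]

Mod squares: a ≡ -26, b ≡ 266. Check v ∈ {∞, 2, 3, 5, 7, 13, 17, 19, 23, 37, 43, 47, 53}.
v=∞: -26 < 0 and 266 > 0  ⇒  (a,b)_∞ = +1.
v=47: a=47^0·(≡9), b=47^2·(≡40) mod 47; (9|47)=+1, (40|47)=-1; (−1)^{0·2·23}·(+1)^2·(-1)^0 = +1.
v=17: a=17^2·(≡4), b=17^0·(≡6) mod 17; (4|17)=+1, (6|17)=-1; (−1)^{2·0·8}·(+1)^0·(-1)^2 = +1.
v=13: a=13^-1·(≡5), b=13^-2·(≡5) mod 13; (5|13)=-1, (5|13)=-1; (−1)^{-1·-2·6}·(-1)^-2·(-1)^-1 = -1.
v=2: v_2(a)=-3, v_2(b)=3; units ≡ 3, 5 (mod 8); ε·ε+αω+βω = 1·0+-3·1+3·1 ≡ 0  ⇒  (a,b)_2 = +1.
v=5: a=5^4·(≡1), b=5^2·(≡1) mod 5; (1|5)=+1, (1|5)=+1; (−1)^{4·2·2}·(+1)^2·(+1)^4 = +1.
v=23: a=23^-2·(≡21), b=23^-2·(≡6) mod 23; (21|23)=-1, (6|23)=+1; (−1)^{-2·-2·11}·(-1)^-2·(+1)^-2 = +1.
v=3: a=3^4·(≡1), b=3^2·(≡2) mod 3; (1|3)=+1, (2|3)=-1; (−1)^{4·2·1}·(+1)^2·(-1)^4 = +1.
v=43: a=43^-4·(≡17), b=43^-2·(≡32) mod 43; (17|43)=+1, (32|43)=-1; (−1)^{-4·-2·21}·(+1)^-2·(-1)^-4 = +1.
v=19: a=19^2·(≡12), b=19^1·(≡10) mod 19; (12|19)=-1, (10|19)=-1; (−1)^{2·1·9}·(-1)^1·(-1)^2 = -1.
v=53: a=53^0·(≡50), b=53^2·(≡1) mod 53; (50|53)=-1, (1|53)=+1; (−1)^{0·2·26}·(-1)^2·(+1)^0 = +1.
v=7: a=7^0·(≡4), b=7^-3·(≡5) mod 7; (4|7)=+1, (5|7)=-1; (−1)^{0·-3·3}·(+1)^-3·(-1)^0 = +1.
v=37: a=37^4·(≡4), b=37^2·(≡3) mod 37; (4|37)=+1, (3|37)=+1; (−1)^{4·2·18}·(+1)^2·(+1)^4 = +1.
(-26, 266 / ℚ) ramifies at {13, 19}: a division algebra.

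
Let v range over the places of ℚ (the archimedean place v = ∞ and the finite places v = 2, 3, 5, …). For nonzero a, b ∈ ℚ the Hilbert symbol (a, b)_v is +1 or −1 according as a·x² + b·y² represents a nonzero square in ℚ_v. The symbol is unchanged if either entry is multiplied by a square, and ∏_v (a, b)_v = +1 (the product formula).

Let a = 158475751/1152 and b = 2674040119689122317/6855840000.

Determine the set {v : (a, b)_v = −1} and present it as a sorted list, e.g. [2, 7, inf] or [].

[2, 7]

Mod squares: a ≡ 62, b ≡ 133. Check v ∈ {∞, 2, 3, 5, 7, 17, 19, 23, 31}.
v=2: v_2(a)=-7, v_2(b)=-8; units ≡ 7, 5 (mod 8); ε·ε+αω+βω = 1·0+-7·1+-8·0 ≡ 1  ⇒  (a,b)_2 = -1.
v=7: a=7^2·(≡6), b=7^5·(≡6) mod 7; (6|7)=-1, (6|7)=-1; (−1)^{2·5·3}·(-1)^5·(-1)^2 = -1.
v=31: a=31^1·(≡7), b=31^2·(≡10) mod 31; (7|31)=+1, (10|31)=+1; (−1)^{1·2·15}·(+1)^2·(+1)^1 = +1.
v=3: a=3^-2·(≡2), b=3^-4·(≡1) mod 3; (2|3)=-1, (1|3)=+1; (−1)^{-2·-4·1}·(-1)^-4·(+1)^-2 = +1.
v=5: a=5^0·(≡3), b=5^-4·(≡3) mod 5; (3|5)=-1, (3|5)=-1; (−1)^{0·-4·2}·(-1)^-4·(-1)^0 = +1.
v=19: a=19^2·(≡6), b=19^3·(≡17) mod 19; (6|19)=+1, (17|19)=+1; (−1)^{2·3·9}·(+1)^3·(+1)^2 = +1.
v=17: a=17^2·(≡11), b=17^6·(≡12) mod 17; (11|17)=-1, (12|17)=-1; (−1)^{2·6·8}·(-1)^6·(-1)^2 = +1.
v=∞: 62 > 0 and 133 > 0  ⇒  (a,b)_∞ = +1.
v=23: a=23^0·(≡12), b=23^-2·(≡1) mod 23; (12|23)=+1, (1|23)=+1; (−1)^{0·-2·11}·(+1)^-2·(+1)^0 = +1.
|Ram(62, 133)| = 2, even; anisotropic at {2, 7}.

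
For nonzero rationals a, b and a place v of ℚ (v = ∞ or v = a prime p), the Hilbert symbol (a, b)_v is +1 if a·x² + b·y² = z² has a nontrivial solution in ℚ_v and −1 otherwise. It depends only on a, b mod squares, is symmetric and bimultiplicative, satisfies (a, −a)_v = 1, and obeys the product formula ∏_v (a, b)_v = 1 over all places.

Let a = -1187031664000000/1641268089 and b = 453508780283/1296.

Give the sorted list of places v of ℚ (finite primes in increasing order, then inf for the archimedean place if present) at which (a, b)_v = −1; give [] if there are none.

Mod squares: a ≡ -1271, b ≡ 16523. Check v ∈ {∞, 2, 3, 5, 7, 13, 17, 19, 31, 37, 41}.
v=41: a=41^-1·(≡16), b=41^1·(≡38) mod 41; (16|41)=+1, (38|41)=-1; (−1)^{-1·1·20}·(+1)^1·(-1)^-1 = -1.
v=31: a=31^1·(≡3), b=31^3·(≡21) mod 31; (3|31)=-1, (21|31)=-1; (−1)^{1·3·15}·(-1)^3·(-1)^1 = -1.
v=2: v_2(a)=10, v_2(b)=-4; units ≡ 1, 3 (mod 8); ε·ε+αω+βω = 0·1+10·1+-4·0 ≡ 0  ⇒  (a,b)_2 = +1.
v=17: a=17^2·(≡4), b=17^0·(≡2) mod 17; (4|17)=+1, (2|17)=+1; (−1)^{2·0·8}·(+1)^0·(+1)^2 = +1.
v=5: a=5^6·(≡1), b=5^0·(≡3) mod 5; (1|5)=+1, (3|5)=-1; (−1)^{6·0·2}·(+1)^0·(-1)^6 = +1.
v=7: a=7^2·(≡5), b=7^0·(≡6) mod 7; (5|7)=-1, (6|7)=-1; (−1)^{2·0·3}·(-1)^0·(-1)^2 = +1.
v=13: a=13^2·(≡3), b=13^5·(≡9) mod 13; (3|13)=+1, (9|13)=+1; (−1)^{2·5·6}·(+1)^5·(+1)^2 = +1.
v=37: a=37^-2·(≡6), b=37^0·(≡26) mod 37; (6|37)=-1, (26|37)=+1; (−1)^{-2·0·18}·(-1)^0·(+1)^-2 = +1.
v=3: a=3^-4·(≡1), b=3^-4·(≡2) mod 3; (1|3)=+1, (2|3)=-1; (−1)^{-4·-4·1}·(+1)^-4·(-1)^-4 = +1.
v=19: a=19^-2·(≡10), b=19^0·(≡18) mod 19; (10|19)=-1, (18|19)=-1; (−1)^{-2·0·9}·(-1)^0·(-1)^-2 = +1.
v=∞: -1271 < 0 and 16523 > 0  ⇒  (a,b)_∞ = +1.
(-1271, 16523 / ℚ) ramifies at {31, 41}: a division algebra.

[31, 41]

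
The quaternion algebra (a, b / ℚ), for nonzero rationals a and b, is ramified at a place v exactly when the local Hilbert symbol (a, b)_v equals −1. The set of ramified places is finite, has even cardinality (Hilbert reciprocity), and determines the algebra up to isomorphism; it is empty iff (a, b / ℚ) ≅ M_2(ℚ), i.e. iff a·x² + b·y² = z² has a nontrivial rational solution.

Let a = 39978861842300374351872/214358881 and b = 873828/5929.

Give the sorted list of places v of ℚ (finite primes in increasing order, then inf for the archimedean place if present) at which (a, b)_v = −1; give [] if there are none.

[29, 31]

Mod squares: a ≡ 7482, b ≡ 2697. Check v ∈ {∞, 2, 3, 7, 11, 29, 31, 43}.
v=3: a=3^9·(≡1), b=3^5·(≡2) mod 3; (1|3)=+1, (2|3)=-1; (−1)^{9·5·1}·(+1)^5·(-1)^9 = +1.
v=7: a=7^0·(≡5), b=7^-2·(≡2) mod 7; (5|7)=-1, (2|7)=+1; (−1)^{0·-2·3}·(-1)^-2·(+1)^0 = +1.
v=29: a=29^3·(≡10), b=29^1·(≡9) mod 29; (10|29)=-1, (9|29)=+1; (−1)^{3·1·14}·(-1)^1·(+1)^3 = -1.
v=2: v_2(a)=21, v_2(b)=2; units ≡ 5, 1 (mod 8); ε·ε+αω+βω = 0·0+21·0+2·1 ≡ 0  ⇒  (a,b)_2 = +1.
v=∞: 7482 > 0 and 2697 > 0  ⇒  (a,b)_∞ = +1.
v=31: a=31^4·(≡30), b=31^1·(≡5) mod 31; (30|31)=-1, (5|31)=+1; (−1)^{4·1·15}·(-1)^1·(+1)^4 = -1.
v=11: a=11^-8·(≡8), b=11^-2·(≡2) mod 11; (8|11)=-1, (2|11)=-1; (−1)^{-8·-2·5}·(-1)^-2·(-1)^-8 = +1.
v=43: a=43^1·(≡37), b=43^0·(≡38) mod 43; (37|43)=-1, (38|43)=+1; (−1)^{1·0·21}·(-1)^0·(+1)^1 = +1.
|Ram(7482, 2697)| = 2, even; anisotropic at {29, 31}.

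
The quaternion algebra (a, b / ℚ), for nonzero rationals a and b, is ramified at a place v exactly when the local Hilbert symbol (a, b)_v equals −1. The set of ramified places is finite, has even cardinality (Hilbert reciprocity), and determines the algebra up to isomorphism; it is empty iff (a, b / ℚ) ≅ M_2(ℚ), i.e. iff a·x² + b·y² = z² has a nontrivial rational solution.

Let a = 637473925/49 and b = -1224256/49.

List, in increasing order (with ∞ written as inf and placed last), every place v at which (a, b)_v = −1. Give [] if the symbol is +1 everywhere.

[11, 31]

(a, b) ≡ (25498957, -19129) mod (ℚ^×)²; places V = {2, 5, 7, 11, 31, 37, 43, 47, ∞}.
(a,b)_2: α=0, β=6; u≡5, v≡7 (mod 8); ε(u)ε(v)=0·1, αω(v)=0·0, βω(u)=6·1; sum ≡ 0  ⇒  +1.
(a,b)_11: α=1, u≡10; β=1, v≡7 (mod 11); (10|11)=-1, (7|11)=-1; sign (−1)^1·-1^1·-1^1 = -1.
(a,b)_37: α=1, u≡1; β=1, v≡30 (mod 37); (1|37)=+1, (30|37)=+1; sign (−1)^0·+1^1·+1^1 = +1.
(a,b)_7: α=-2, u≡4; β=-2, v≡2 (mod 7); (4|7)=+1, (2|7)=+1; sign (−1)^0·+1^-2·+1^-2 = +1.
(a,b)_43: α=1, u≡42; β=0, v≡21 (mod 43); (42|43)=-1, (21|43)=+1; sign (−1)^0·-1^0·+1^1 = +1.
(a,b)_5: α=2, u≡3; β=0, v≡1 (mod 5); (3|5)=-1, (1|5)=+1; sign (−1)^0·-1^0·+1^2 = +1.
(a,b)_31: α=1, u≡23; β=0, v≡17 (mod 31); (23|31)=-1, (17|31)=-1; sign (−1)^0·-1^0·-1^1 = -1.
(a,b)_∞: sgn(25498957)=+, sgn(-19129)=−, so +1.
(a,b)_47: α=1, u≡31; β=1, v≡42 (mod 47); (31|47)=-1, (42|47)=+1; sign (−1)^1·-1^1·+1^1 = +1.
|Ram(25498957, -19129)| = 2, even; anisotropic at {11, 31}.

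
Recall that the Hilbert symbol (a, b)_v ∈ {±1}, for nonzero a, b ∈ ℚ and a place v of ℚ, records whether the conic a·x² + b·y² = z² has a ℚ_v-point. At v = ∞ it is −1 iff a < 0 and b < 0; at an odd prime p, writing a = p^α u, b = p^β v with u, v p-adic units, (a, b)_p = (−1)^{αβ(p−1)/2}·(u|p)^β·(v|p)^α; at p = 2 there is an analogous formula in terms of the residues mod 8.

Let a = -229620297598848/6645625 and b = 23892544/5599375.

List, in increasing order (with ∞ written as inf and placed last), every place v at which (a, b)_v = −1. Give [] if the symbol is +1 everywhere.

[7, 17, 29, 31]

Mod squares: a ≡ -641886, b ≡ 31. Check v ∈ {∞, 2, 3, 5, 7, 13, 17, 19, 29, 31, 47}.
v=5: a=5^-4·(≡4), b=5^-4·(≡1) mod 5; (4|5)=+1, (1|5)=+1; (−1)^{-4·-4·2}·(+1)^-4·(+1)^-4 = +1.
v=47: a=47^2·(≡30), b=47^2·(≡19) mod 47; (30|47)=-1, (19|47)=-1; (−1)^{2·2·23}·(-1)^2·(-1)^2 = +1.
v=19: a=19^2·(≡15), b=19^0·(≡13) mod 19; (15|19)=-1, (13|19)=-1; (−1)^{2·0·9}·(-1)^0·(-1)^2 = +1.
v=3: a=3^3·(≡1), b=3^0·(≡1) mod 3; (1|3)=+1, (1|3)=+1; (−1)^{3·0·1}·(+1)^0·(+1)^3 = +1.
v=31: a=31^-1·(≡5), b=31^-1·(≡2) mod 31; (5|31)=+1, (2|31)=+1; (−1)^{-1·-1·15}·(+1)^-1·(+1)^-1 = -1.
v=7: a=7^-3·(≡2), b=7^0·(≡5) mod 7; (2|7)=+1, (5|7)=-1; (−1)^{-3·0·3}·(+1)^0·(-1)^-3 = -1.
v=13: a=13^2·(≡6), b=13^2·(≡7) mod 13; (6|13)=-1, (7|13)=-1; (−1)^{2·2·6}·(-1)^2·(-1)^2 = +1.
v=17: a=17^1·(≡16), b=17^-2·(≡11) mod 17; (16|17)=+1, (11|17)=-1; (−1)^{1·-2·8}·(+1)^-2·(-1)^1 = -1.
v=29: a=29^1·(≡24), b=29^0·(≡21) mod 29; (24|29)=+1, (21|29)=-1; (−1)^{1·0·14}·(+1)^0·(-1)^1 = -1.
v=∞: -641886 < 0 and 31 > 0  ⇒  (a,b)_∞ = +1.
v=2: v_2(a)=7, v_2(b)=6; units ≡ 1, 7 (mod 8); ε·ε+αω+βω = 0·1+7·0+6·0 ≡ 0  ⇒  (a,b)_2 = +1.
|Ram(-641886, 31)| = 4, even; anisotropic at {7, 17, 29, 31}.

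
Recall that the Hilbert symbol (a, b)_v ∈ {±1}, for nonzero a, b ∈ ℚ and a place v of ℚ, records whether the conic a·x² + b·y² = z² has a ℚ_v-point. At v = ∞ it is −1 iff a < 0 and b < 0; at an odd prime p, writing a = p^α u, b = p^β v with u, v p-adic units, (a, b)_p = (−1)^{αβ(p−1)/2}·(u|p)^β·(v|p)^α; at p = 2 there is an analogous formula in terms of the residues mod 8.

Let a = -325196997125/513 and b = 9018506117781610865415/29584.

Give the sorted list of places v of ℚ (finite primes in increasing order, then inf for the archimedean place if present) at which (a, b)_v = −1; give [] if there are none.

[2, 3, 5, 13]

Mod squares: a ≡ -4849845, b ≡ 15015. Check v ∈ {∞, 2, 3, 5, 7, 11, 13, 17, 19, 23, 43, 47}.
v=47: a=47^0·(≡26), b=47^2·(≡20) mod 47; (26|47)=-1, (20|47)=-1; (−1)^{0·2·23}·(-1)^2·(-1)^0 = +1.
v=7: a=7^1·(≡1), b=7^3·(≡6) mod 7; (1|7)=+1, (6|7)=-1; (−1)^{1·3·3}·(+1)^3·(-1)^1 = +1.
v=13: a=13^1·(≡1), b=13^3·(≡11) mod 13; (1|13)=+1, (11|13)=-1; (−1)^{1·3·6}·(+1)^3·(-1)^1 = -1.
v=17: a=17^3·(≡8), b=17^4·(≡9) mod 17; (8|17)=+1, (9|17)=+1; (−1)^{3·4·8}·(+1)^4·(+1)^3 = +1.
v=∞: -4849845 < 0 and 15015 > 0  ⇒  (a,b)_∞ = +1.
v=19: a=19^-1·(≡8), b=19^2·(≡1) mod 19; (8|19)=-1, (1|19)=+1; (−1)^{-1·2·9}·(-1)^2·(+1)^-1 = +1.
v=43: a=43^0·(≡34), b=43^-2·(≡28) mod 43; (34|43)=-1, (28|43)=-1; (−1)^{0·-2·21}·(-1)^-2·(-1)^0 = +1.
v=5: a=5^3·(≡1), b=5^1·(≡2) mod 5; (1|5)=+1, (2|5)=-1; (−1)^{3·1·2}·(+1)^1·(-1)^3 = -1.
v=2: v_2(a)=0, v_2(b)=-4; units ≡ 3, 7 (mod 8); ε·ε+αω+βω = 1·1+0·0+-4·1 ≡ 1  ⇒  (a,b)_2 = -1.
v=11: a=11^1·(≡10), b=11^3·(≡9) mod 11; (10|11)=-1, (9|11)=+1; (−1)^{1·3·5}·(-1)^3·(+1)^1 = +1.
v=3: a=3^-3·(≡1), b=3^3·(≡1) mod 3; (1|3)=+1, (1|3)=+1; (−1)^{-3·3·1}·(+1)^3·(+1)^-3 = -1.
v=23: a=23^2·(≡13), b=23^0·(≡15) mod 23; (13|23)=+1, (15|23)=-1; (−1)^{2·0·11}·(+1)^0·(-1)^2 = +1.
|Ram(-4849845, 15015)| = 4, even; anisotropic at {2, 3, 5, 13}.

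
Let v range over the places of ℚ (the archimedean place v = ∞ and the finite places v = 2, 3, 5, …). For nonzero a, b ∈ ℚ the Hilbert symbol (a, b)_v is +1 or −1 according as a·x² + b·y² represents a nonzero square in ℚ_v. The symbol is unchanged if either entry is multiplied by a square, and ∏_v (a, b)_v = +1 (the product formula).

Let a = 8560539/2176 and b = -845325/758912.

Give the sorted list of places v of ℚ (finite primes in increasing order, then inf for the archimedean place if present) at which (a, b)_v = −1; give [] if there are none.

Mod squares: a ≡ 38454, b ≡ -26. Check v ∈ {∞, 2, 3, 5, 7, 11, 13, 17, 29}.
v=13: a=13^1·(≡8), b=13^1·(≡6) mod 13; (8|13)=-1, (6|13)=-1; (−1)^{1·1·6}·(-1)^1·(-1)^1 = +1.
v=29: a=29^3·(≡3), b=29^0·(≡26) mod 29; (3|29)=-1, (26|29)=-1; (−1)^{3·0·14}·(-1)^0·(-1)^3 = -1.
v=2: v_2(a)=-7, v_2(b)=-7; units ≡ 3, 3 (mod 8); ε·ε+αω+βω = 1·1+-7·1+-7·1 ≡ 1  ⇒  (a,b)_2 = -1.
v=11: a=11^0·(≡1), b=11^-2·(≡7) mod 11; (1|11)=+1, (7|11)=-1; (−1)^{0·-2·5}·(+1)^-2·(-1)^0 = +1.
v=∞: 38454 > 0 and -26 < 0  ⇒  (a,b)_∞ = +1.
v=3: a=3^3·(≡2), b=3^2·(≡1) mod 3; (2|3)=-1, (1|3)=+1; (−1)^{3·2·1}·(-1)^2·(+1)^3 = +1.
v=7: a=7^0·(≡6), b=7^-2·(≡4) mod 7; (6|7)=-1, (4|7)=+1; (−1)^{0·-2·3}·(-1)^-2·(+1)^0 = +1.
v=17: a=17^-1·(≡4), b=17^2·(≡9) mod 17; (4|17)=+1, (9|17)=+1; (−1)^{-1·2·8}·(+1)^2·(+1)^-1 = +1.
v=5: a=5^0·(≡4), b=5^2·(≡1) mod 5; (4|5)=+1, (1|5)=+1; (−1)^{0·2·2}·(+1)^2·(+1)^0 = +1.
|Ram(38454, -26)| = 2, even; anisotropic at {2, 29}.

[2, 29]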